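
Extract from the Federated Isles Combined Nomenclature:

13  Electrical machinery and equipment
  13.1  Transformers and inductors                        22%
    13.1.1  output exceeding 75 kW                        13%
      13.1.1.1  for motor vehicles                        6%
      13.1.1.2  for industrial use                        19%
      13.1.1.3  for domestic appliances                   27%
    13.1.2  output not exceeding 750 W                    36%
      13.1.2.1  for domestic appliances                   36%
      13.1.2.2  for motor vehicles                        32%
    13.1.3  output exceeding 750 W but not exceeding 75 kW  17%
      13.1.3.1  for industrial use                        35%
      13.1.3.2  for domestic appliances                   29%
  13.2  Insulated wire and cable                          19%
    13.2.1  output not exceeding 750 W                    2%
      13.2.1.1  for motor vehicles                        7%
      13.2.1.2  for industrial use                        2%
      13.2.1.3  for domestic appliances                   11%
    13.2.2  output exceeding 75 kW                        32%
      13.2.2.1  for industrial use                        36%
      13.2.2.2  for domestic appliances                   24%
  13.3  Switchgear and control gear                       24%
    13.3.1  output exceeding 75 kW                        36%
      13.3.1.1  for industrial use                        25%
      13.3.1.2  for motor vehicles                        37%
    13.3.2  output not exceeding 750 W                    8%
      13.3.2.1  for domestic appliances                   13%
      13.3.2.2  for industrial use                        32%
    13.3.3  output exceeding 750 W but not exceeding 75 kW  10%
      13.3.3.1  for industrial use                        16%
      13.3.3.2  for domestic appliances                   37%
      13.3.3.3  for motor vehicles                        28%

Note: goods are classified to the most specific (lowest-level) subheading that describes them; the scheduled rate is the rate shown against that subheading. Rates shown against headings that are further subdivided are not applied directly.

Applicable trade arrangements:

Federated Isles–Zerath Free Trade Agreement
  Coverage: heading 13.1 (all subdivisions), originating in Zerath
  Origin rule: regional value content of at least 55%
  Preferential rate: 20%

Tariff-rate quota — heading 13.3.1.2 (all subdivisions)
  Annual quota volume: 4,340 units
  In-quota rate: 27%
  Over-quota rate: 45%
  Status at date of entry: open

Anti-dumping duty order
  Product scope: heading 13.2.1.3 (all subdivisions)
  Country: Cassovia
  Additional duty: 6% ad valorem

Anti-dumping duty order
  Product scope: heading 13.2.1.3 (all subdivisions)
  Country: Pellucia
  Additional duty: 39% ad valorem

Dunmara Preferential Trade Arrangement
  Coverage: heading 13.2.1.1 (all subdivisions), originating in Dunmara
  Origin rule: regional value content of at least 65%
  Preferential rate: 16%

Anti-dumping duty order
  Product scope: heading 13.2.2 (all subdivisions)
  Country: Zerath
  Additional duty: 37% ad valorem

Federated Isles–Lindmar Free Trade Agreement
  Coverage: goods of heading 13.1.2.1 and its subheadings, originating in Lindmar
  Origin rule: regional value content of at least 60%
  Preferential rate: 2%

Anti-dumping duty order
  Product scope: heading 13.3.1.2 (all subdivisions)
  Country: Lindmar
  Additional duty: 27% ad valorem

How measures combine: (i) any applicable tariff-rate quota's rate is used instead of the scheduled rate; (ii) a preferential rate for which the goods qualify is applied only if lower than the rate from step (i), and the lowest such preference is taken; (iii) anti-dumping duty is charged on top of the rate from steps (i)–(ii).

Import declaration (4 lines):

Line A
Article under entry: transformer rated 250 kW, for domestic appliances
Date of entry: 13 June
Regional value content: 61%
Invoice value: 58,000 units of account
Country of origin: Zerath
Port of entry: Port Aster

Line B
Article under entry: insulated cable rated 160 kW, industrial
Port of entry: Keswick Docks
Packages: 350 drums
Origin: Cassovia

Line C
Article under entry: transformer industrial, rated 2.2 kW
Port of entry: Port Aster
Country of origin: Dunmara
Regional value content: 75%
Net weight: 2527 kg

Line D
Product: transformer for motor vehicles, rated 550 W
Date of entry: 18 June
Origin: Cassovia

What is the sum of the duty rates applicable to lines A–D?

Line A: transformer → 13.1; rated 250 kW → 13.1.1; for domestic appliances → 13.1.1.3. Scheduled 27%. Zerath agreement on 13.1: RVC ≥ 55% → 20% available; preferential 20%. → 20%.
Line B: insulated cable → 13.2; rated 160 kW → 13.2.2; industrial → 13.2.2.1. Scheduled 36%. No special measure applies. → 36%.
Line C: transformer → 13.1; rated 2.2 kW → 13.1.3; industrial → 13.1.3.1. Scheduled 35%. Dunmara agreement on 13.2.1.1: 13.1.3.1 not covered. → 35%.
Line D: transformer → 13.1; rated 550 W → 13.1.2; for motor vehicles → 13.1.2.2. Scheduled 32%. No special measure applies. → 32%.
Sum: 20% + 36% + 35% + 32% = 123%.

123%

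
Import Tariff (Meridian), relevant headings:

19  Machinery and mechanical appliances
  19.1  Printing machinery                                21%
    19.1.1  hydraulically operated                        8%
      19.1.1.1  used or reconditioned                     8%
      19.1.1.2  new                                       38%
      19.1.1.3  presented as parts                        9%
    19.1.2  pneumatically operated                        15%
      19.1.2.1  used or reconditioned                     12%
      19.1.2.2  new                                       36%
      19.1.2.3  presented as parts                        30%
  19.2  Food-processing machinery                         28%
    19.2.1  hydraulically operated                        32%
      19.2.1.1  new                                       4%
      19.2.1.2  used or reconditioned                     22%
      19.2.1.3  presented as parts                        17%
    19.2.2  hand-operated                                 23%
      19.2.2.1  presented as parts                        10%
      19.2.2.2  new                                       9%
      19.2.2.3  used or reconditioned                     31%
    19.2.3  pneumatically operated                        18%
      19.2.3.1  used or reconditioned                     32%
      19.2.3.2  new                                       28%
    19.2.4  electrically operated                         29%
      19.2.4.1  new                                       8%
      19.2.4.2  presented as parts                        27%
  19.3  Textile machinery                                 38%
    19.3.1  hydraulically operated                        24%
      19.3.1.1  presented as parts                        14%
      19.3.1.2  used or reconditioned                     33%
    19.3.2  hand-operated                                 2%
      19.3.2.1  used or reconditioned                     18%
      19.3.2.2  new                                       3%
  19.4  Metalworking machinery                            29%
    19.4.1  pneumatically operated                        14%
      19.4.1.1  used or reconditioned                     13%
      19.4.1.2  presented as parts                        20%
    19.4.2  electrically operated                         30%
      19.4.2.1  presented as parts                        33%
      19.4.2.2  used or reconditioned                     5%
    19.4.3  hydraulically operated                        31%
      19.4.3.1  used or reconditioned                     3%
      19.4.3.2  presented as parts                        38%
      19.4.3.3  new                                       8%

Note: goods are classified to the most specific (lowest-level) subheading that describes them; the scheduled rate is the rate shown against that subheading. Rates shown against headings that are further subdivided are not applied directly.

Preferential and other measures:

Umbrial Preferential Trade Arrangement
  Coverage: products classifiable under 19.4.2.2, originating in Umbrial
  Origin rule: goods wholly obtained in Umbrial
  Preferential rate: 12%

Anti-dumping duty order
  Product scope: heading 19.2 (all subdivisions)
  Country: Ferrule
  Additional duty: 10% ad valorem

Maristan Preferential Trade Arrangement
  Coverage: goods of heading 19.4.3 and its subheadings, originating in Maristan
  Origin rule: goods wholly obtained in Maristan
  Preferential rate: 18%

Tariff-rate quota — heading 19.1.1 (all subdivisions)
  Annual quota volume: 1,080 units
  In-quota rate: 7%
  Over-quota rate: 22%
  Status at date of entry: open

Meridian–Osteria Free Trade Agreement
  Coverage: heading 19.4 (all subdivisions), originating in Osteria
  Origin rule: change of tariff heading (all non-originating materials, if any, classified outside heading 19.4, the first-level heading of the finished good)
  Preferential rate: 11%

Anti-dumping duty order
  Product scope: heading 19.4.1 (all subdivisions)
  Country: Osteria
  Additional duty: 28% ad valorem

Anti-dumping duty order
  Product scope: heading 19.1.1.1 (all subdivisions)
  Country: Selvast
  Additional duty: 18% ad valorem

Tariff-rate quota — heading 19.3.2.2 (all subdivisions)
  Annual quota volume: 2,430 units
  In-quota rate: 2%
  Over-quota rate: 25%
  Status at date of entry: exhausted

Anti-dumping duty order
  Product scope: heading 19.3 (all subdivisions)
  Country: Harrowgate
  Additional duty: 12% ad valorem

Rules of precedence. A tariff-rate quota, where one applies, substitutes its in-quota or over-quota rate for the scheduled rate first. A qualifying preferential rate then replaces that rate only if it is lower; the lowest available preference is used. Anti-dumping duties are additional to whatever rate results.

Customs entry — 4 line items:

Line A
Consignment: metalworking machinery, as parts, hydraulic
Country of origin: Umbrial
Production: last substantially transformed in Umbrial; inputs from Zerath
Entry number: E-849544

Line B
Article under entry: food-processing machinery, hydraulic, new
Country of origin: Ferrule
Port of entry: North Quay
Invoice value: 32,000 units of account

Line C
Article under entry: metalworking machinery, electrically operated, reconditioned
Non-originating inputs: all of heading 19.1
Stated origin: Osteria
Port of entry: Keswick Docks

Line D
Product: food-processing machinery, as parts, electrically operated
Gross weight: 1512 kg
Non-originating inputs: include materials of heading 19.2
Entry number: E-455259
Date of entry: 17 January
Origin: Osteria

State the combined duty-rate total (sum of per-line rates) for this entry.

Line A: metalworking → 19.4; hydraulic → 19.4.3; as parts → 19.4.3.2. Scheduled 38%. Umbrial agreement on 19.4.2.2: 19.4.3.2 not covered. → 38%.
Line B: food-processing → 19.2; hydraulic → 19.2.1; new → 19.2.1.1. Scheduled 4%. anti-dumping (Ferrule, 19.2): +10%; total 4% + 10% = 14%. → 14%.
Line C: metalworking → 19.4; electrically operated → 19.4.2; reconditioned → 19.4.2.2. Scheduled 5%. Osteria agreement on 19.4: CTH met → 11% available; preference 11% not lower than 5% → no reduction. → 5%.
Line D: food-processing → 19.2; electrically operated → 19.2.4; as parts → 19.2.4.2. Scheduled 27%. Osteria agreement on 19.4: 19.2.4.2 not covered. → 27%.
Sum: 38% + 14% + 5% + 27% = 84%.

84%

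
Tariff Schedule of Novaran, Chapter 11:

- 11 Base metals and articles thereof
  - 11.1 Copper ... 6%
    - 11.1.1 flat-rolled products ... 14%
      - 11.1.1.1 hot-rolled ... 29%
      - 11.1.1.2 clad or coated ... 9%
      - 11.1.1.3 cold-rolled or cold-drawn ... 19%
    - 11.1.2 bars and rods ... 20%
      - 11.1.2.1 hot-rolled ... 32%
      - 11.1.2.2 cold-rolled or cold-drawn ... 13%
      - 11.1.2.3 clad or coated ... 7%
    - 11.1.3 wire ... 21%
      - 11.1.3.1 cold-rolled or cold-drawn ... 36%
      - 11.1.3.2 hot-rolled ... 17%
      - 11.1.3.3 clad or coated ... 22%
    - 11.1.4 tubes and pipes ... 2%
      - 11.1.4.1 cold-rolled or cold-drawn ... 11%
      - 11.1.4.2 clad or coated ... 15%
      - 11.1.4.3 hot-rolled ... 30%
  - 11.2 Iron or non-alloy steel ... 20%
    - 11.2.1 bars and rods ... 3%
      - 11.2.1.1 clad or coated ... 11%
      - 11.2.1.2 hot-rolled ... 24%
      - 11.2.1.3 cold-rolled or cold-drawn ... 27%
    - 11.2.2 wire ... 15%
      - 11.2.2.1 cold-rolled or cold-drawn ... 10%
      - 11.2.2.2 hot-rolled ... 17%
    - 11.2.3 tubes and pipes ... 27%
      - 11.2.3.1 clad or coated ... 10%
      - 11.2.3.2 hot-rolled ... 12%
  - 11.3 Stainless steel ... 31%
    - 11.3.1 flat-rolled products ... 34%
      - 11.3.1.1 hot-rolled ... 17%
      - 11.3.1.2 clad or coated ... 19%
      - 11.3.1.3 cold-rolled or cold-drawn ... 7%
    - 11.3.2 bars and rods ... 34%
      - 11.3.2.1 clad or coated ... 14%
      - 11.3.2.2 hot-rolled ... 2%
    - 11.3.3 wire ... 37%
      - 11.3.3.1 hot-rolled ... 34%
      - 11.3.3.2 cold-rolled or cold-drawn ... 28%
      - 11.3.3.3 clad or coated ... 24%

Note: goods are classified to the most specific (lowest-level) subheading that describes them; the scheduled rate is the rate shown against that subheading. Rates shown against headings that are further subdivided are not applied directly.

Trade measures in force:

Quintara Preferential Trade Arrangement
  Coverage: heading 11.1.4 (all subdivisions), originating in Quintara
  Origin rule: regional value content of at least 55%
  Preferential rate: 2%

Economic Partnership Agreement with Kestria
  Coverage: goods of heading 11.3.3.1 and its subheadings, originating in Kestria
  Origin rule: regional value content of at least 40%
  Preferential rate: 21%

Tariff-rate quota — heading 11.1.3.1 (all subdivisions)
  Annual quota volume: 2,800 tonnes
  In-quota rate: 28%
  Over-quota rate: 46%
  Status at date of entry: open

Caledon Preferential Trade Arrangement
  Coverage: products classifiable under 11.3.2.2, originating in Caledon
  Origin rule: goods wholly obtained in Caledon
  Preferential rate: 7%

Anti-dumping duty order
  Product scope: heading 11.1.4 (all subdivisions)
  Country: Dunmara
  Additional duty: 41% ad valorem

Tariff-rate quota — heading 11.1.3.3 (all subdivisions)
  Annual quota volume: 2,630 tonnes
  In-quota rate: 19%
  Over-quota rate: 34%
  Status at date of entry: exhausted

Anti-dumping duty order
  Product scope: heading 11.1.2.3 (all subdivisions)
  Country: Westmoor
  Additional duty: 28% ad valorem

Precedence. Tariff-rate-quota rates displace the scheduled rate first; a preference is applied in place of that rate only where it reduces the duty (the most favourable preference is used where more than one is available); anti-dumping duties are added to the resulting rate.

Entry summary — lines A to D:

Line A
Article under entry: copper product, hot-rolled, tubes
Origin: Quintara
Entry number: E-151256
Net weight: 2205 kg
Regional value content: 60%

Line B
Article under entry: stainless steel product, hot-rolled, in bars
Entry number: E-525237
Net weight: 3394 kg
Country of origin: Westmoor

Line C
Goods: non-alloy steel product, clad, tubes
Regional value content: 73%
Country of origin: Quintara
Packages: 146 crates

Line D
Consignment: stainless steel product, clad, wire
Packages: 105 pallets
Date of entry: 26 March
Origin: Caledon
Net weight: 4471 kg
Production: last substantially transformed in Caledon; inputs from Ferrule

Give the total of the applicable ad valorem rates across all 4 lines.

Line A: copper → 11.1; tubes → 11.1.4; hot-rolled → 11.1.4.3. Scheduled 30%. Quintara agreement on 11.1.4: RVC ≥ 55% → 2% available; preferential 2%. → 2%.
Line B: stainless steel → 11.3; in bars → 11.3.2; hot-rolled → 11.3.2.2. Scheduled 2%. No special measure applies. → 2%.
Line C: non-alloy steel → 11.2; tubes → 11.2.3; clad → 11.2.3.1. Scheduled 10%. Quintara agreement on 11.1.4: 11.2.3.1 not covered. → 10%.
Line D: stainless steel → 11.3; wire → 11.3.3; clad → 11.3.3.3. Scheduled 24%. Caledon agreement on 11.3.2.2: 11.3.3.3 not covered. → 24%.
Sum: 2% + 2% + 10% + 24% = 38%.

38%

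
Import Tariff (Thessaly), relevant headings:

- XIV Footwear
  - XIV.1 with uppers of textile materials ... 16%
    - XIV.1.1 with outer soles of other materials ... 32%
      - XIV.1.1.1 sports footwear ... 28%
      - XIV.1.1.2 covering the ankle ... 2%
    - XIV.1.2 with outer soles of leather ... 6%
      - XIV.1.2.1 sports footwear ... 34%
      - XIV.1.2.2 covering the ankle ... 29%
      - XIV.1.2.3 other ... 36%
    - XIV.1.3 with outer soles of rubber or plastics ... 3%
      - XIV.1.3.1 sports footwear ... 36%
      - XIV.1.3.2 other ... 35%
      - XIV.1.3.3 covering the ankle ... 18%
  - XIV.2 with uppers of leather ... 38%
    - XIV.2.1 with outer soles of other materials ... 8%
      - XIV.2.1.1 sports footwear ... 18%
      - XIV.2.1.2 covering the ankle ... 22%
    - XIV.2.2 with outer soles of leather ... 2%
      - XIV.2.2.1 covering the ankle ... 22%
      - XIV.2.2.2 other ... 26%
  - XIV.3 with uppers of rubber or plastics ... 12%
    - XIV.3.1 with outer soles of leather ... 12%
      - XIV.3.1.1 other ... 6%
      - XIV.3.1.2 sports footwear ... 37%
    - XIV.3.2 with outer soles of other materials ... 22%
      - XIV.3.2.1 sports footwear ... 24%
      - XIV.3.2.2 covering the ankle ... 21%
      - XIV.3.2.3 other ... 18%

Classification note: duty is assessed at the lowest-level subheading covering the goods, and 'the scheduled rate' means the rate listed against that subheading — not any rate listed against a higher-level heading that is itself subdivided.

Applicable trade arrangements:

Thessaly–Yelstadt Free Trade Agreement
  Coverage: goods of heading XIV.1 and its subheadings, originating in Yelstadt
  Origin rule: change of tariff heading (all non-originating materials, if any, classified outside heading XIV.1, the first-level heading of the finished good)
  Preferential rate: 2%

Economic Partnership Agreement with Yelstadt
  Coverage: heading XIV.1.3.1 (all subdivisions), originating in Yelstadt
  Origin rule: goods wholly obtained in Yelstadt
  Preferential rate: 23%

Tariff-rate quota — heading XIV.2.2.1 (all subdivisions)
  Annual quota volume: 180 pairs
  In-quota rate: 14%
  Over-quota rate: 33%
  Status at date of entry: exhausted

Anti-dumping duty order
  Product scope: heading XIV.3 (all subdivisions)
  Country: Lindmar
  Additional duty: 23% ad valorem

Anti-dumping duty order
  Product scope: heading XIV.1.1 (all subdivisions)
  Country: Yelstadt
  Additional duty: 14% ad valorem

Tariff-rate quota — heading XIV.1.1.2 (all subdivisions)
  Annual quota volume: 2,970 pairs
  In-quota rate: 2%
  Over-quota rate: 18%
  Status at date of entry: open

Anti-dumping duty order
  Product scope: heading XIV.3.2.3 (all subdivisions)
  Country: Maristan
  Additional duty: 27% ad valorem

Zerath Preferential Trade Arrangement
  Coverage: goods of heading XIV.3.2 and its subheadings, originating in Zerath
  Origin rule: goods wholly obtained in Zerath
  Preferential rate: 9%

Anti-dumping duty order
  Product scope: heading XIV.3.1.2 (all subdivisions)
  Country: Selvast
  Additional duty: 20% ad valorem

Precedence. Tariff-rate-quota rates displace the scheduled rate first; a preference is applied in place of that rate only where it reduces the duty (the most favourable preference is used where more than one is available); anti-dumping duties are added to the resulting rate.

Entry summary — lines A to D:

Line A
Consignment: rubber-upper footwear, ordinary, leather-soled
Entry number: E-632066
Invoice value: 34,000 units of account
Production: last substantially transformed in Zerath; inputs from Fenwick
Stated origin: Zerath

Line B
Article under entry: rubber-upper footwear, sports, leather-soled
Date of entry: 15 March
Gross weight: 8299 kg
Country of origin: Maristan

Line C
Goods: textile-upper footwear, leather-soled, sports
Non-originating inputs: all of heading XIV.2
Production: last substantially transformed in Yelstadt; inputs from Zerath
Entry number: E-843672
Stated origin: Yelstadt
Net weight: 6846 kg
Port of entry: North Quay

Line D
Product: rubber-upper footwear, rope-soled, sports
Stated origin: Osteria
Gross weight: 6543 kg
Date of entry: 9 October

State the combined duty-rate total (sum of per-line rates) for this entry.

69%

Line A: rubber-upper → XIV.3; leather-soled → XIV.3.1; ordinary → XIV.3.1.1. Scheduled 6%. Zerath agreement on XIV.3.2: XIV.3.1.1 not covered. → 6%.
Line B: rubber-upper → XIV.3; leather-soled → XIV.3.1; sports → XIV.3.1.2. Scheduled 37%. No special measure applies. → 37%.
Line C: textile-upper → XIV.1; leather-soled → XIV.1.2; sports → XIV.1.2.1. Scheduled 34%. Yelstadt agreement on XIV.1: CTH met → 2% available; Yelstadt agreement on XIV.1.3.1: XIV.1.2.1 not covered; preferential 2%. → 2%.
Line D: rubber-upper → XIV.3; rope-soled → XIV.3.2; sports → XIV.3.2.1. Scheduled 24%. No special measure applies. → 24%.
Sum: 6% + 37% + 2% + 24% = 69%.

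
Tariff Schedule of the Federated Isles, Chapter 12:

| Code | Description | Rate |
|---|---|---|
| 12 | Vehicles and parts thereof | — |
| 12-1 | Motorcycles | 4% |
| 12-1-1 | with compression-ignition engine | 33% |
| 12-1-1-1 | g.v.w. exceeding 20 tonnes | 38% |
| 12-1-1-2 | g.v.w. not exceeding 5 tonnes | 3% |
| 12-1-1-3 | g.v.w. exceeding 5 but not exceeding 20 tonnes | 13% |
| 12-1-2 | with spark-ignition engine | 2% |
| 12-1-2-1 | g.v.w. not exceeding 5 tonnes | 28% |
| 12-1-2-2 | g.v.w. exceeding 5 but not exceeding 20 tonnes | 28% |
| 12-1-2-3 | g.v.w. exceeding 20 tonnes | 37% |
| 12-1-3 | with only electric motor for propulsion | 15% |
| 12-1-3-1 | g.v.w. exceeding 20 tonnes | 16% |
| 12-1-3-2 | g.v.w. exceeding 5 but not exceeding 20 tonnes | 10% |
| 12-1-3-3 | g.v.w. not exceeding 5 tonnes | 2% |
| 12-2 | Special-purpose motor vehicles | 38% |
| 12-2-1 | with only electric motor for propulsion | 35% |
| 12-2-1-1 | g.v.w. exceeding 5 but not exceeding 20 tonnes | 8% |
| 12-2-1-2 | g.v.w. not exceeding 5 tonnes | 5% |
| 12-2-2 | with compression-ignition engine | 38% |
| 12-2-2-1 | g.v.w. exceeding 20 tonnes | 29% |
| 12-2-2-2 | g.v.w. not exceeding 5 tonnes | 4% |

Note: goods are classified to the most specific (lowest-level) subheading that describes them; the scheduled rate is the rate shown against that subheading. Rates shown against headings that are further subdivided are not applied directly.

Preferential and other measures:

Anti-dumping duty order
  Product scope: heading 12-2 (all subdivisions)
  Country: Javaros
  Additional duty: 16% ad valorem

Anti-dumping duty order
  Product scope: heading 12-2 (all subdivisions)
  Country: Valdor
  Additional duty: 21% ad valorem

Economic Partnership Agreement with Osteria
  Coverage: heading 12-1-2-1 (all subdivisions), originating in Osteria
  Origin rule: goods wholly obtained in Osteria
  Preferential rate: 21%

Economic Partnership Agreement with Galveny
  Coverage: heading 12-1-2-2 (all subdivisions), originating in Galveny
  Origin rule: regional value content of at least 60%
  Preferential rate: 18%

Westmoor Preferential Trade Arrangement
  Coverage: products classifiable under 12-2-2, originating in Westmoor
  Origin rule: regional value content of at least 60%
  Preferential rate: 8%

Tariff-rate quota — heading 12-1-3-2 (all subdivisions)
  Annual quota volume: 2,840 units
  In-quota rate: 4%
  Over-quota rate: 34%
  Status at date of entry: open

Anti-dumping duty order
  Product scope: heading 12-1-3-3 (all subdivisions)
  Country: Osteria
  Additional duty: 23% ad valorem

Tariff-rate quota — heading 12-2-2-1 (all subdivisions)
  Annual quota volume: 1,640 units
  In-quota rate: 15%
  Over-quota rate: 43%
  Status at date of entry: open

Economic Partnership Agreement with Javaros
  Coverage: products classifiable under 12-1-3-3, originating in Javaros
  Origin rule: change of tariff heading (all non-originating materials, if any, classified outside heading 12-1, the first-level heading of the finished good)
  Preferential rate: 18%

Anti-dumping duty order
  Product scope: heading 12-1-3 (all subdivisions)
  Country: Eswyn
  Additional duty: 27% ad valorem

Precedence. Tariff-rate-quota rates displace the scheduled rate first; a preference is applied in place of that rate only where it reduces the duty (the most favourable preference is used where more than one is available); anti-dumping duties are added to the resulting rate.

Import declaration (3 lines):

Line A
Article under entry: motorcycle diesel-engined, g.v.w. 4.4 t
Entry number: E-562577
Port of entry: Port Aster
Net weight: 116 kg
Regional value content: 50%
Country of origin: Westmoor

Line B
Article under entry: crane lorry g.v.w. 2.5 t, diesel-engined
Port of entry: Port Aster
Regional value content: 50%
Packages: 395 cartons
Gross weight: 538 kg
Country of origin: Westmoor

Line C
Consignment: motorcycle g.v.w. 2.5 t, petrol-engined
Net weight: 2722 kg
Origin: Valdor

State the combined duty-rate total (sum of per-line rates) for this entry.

Line A: motorcycle → 12-1; diesel-engined → 12-1-1; g.v.w. 4.4 t → 12-1-1-2. Scheduled 3%. Westmoor agreement on 12-2-2: 12-1-1-2 not covered. → 3%.
Line B: crane lorry → 12-2; diesel-engined → 12-2-2; g.v.w. 2.5 t → 12-2-2-2. Scheduled 4%. Westmoor agreement on 12-2-2: RVC < 60%. → 4%.
Line C: motorcycle → 12-1; petrol-engined → 12-1-2; g.v.w. 2.5 t → 12-1-2-1. Scheduled 28%. No special measure applies. → 28%.
Sum: 3% + 4% + 28% = 35%.

35%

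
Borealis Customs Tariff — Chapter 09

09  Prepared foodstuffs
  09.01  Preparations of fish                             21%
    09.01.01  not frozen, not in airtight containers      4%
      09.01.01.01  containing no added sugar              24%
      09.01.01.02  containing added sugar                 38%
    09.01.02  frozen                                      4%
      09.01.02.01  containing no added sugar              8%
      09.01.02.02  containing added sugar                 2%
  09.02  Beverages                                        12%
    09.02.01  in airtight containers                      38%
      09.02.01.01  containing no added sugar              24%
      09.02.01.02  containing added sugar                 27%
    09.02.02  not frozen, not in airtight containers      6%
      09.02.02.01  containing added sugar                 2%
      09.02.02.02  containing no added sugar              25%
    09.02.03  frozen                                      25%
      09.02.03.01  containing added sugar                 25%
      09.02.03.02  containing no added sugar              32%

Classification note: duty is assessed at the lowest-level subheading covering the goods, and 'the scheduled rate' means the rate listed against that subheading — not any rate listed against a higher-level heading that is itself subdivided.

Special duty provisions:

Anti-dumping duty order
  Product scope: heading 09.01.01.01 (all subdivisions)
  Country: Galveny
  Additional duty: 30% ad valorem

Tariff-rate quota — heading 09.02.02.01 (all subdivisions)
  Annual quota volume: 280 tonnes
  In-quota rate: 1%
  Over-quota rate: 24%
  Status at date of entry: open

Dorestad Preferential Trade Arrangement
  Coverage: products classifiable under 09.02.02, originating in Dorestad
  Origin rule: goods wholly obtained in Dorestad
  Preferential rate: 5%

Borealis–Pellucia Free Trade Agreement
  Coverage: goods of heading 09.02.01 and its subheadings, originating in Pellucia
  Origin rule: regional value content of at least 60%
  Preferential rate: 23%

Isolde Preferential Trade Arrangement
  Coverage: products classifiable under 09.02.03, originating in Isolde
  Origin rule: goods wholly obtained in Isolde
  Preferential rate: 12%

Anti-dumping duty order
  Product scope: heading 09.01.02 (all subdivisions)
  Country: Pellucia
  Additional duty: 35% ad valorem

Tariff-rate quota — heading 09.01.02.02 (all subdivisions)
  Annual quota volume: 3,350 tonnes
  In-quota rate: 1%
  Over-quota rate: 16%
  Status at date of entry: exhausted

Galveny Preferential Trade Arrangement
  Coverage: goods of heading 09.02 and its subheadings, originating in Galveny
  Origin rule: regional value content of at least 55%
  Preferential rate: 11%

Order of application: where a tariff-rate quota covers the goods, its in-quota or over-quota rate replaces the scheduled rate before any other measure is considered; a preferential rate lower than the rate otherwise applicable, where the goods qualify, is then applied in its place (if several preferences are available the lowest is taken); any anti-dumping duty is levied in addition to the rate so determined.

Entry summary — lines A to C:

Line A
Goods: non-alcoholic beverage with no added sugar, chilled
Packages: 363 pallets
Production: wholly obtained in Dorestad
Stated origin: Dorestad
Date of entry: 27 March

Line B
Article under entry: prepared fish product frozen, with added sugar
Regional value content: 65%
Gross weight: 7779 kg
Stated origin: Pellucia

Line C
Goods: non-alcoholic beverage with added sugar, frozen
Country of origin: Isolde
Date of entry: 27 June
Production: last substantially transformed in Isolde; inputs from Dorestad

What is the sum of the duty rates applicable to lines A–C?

Line A: non-alcoholic beverage → 09.02; chilled → 09.02.02; with no added sugar → 09.02.02.02. Scheduled 25%. Dorestad agreement on 09.02.02: wholly obtained → 5% available; preferential 5%. → 5%.
Line B: prepared fish product → 09.01; frozen → 09.01.02; with added sugar → 09.01.02.02. Scheduled 2%. quota on 09.01.02.02 exhausted → over-quota 16%; Pellucia agreement on 09.02.01: 09.01.02.02 not covered; anti-dumping (Pellucia, 09.01.02): +35%; total 16% + 35% = 51%. → 51%.
Line C: non-alcoholic beverage → 09.02; frozen → 09.02.03; with added sugar → 09.02.03.01. Scheduled 25%. Isolde agreement on 09.02.03: not wholly obtained. → 25%.
Sum: 5% + 51% + 25% = 81%.

81%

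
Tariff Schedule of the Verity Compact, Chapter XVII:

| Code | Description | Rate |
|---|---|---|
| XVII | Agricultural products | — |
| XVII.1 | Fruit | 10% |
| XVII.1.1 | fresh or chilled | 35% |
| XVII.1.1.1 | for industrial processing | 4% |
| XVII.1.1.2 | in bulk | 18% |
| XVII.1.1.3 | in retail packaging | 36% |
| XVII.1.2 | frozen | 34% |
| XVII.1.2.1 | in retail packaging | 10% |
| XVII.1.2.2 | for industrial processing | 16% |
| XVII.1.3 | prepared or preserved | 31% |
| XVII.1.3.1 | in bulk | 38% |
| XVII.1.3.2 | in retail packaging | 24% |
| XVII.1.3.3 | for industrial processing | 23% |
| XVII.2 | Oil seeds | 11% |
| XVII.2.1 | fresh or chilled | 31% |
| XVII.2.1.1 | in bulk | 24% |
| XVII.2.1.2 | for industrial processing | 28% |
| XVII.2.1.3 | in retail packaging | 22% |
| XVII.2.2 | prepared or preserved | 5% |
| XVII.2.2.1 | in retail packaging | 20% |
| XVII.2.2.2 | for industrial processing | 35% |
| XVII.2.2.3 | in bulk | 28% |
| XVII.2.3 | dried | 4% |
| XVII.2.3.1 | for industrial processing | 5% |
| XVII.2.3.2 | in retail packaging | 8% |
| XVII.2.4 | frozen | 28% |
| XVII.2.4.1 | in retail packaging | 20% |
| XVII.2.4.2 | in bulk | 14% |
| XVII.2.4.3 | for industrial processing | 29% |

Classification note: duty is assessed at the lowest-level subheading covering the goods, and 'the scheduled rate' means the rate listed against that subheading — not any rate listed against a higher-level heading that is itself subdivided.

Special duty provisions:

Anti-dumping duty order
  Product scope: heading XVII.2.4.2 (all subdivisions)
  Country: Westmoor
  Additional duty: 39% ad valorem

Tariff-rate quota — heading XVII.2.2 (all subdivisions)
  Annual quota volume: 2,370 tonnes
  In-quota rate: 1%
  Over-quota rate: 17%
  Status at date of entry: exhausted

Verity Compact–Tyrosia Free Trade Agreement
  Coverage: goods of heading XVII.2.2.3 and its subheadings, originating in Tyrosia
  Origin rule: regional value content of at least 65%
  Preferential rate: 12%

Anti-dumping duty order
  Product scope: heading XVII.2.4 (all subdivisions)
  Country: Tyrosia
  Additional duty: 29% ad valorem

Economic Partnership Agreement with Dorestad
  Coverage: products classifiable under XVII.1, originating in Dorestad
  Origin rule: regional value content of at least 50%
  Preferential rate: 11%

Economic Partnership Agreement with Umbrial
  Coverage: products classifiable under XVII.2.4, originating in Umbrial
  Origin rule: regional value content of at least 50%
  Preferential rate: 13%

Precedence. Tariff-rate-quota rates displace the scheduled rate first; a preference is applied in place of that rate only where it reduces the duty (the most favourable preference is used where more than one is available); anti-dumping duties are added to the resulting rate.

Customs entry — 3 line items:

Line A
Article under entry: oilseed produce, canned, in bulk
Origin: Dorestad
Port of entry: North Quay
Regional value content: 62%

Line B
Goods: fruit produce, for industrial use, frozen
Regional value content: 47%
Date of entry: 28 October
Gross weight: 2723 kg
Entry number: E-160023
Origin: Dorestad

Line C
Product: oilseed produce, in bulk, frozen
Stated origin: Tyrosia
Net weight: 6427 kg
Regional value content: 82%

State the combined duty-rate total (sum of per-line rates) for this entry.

Line A: oilseed → XVII.2; canned → XVII.2.2; in bulk → XVII.2.2.3. Scheduled 28%. quota on XVII.2.2 exhausted → over-quota 17%; Dorestad agreement on XVII.1: XVII.2.2.3 not covered. → 17%.
Line B: fruit → XVII.1; frozen → XVII.1.2; for industrial use → XVII.1.2.2. Scheduled 16%. Dorestad agreement on XVII.1: RVC < 50%. → 16%.
Line C: oilseed → XVII.2; frozen → XVII.2.4; in bulk → XVII.2.4.2. Scheduled 14%. Tyrosia agreement on XVII.2.2.3: XVII.2.4.2 not covered; anti-dumping (Tyrosia, XVII.2.4): +29%; total 14% + 29% = 43%. → 43%.
Sum: 17% + 16% + 43% = 76%.

76%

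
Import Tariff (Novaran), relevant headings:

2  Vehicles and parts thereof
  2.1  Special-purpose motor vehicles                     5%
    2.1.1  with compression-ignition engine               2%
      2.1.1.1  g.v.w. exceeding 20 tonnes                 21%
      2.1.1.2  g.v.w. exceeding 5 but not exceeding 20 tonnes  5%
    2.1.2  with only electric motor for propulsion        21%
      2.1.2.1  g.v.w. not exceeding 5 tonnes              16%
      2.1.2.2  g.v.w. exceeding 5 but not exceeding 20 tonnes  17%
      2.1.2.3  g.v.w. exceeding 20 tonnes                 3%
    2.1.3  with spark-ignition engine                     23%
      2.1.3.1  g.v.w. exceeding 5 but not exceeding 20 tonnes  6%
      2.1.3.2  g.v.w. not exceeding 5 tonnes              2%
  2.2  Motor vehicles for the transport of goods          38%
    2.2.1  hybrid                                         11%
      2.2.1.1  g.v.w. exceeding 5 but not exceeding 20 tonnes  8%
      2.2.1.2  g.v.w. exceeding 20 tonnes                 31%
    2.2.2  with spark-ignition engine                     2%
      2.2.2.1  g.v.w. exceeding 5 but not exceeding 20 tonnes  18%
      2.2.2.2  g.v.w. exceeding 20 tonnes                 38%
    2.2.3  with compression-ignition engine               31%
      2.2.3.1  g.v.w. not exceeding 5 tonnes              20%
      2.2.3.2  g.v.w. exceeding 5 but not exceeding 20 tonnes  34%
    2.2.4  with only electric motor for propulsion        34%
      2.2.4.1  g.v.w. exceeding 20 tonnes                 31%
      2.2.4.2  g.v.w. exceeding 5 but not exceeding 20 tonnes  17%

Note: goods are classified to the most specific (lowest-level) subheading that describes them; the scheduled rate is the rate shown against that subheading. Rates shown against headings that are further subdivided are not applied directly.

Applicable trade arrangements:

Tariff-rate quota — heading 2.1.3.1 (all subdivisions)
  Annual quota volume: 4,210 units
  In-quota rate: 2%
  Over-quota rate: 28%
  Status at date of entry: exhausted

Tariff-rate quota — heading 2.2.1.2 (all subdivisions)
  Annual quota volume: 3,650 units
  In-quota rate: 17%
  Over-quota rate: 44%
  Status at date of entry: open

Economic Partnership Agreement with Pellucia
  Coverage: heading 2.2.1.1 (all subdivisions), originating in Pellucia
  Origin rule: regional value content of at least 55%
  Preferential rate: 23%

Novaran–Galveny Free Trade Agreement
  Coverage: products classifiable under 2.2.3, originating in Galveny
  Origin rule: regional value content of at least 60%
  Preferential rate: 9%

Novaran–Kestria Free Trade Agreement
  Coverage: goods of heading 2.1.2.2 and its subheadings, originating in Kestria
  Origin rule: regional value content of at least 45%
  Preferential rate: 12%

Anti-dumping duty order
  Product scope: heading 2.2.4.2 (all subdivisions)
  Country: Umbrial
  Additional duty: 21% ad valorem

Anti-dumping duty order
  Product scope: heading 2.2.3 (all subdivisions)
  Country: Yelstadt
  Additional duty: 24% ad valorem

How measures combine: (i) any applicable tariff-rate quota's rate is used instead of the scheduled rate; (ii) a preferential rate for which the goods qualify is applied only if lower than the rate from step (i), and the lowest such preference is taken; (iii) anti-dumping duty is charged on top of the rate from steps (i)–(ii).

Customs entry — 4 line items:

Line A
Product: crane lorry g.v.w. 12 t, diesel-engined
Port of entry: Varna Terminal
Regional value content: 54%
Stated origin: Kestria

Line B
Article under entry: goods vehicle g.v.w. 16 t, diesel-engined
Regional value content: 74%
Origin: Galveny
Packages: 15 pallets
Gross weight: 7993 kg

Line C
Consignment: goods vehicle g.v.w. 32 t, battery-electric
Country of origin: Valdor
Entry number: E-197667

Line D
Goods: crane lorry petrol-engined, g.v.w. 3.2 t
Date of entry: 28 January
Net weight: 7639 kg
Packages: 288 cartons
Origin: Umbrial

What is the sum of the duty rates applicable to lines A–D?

47%

Line A: crane lorry → 2.1; diesel-engined → 2.1.1; g.v.w. 12 t → 2.1.1.2. Scheduled 5%. Kestria agreement on 2.1.2.2: 2.1.1.2 not covered. → 5%.
Line B: goods vehicle → 2.2; diesel-engined → 2.2.3; g.v.w. 16 t → 2.2.3.2. Scheduled 34%. Galveny agreement on 2.2.3: RVC ≥ 60% → 9% available; preferential 9%. → 9%.
Line C: goods vehicle → 2.2; battery-electric → 2.2.4; g.v.w. 32 t → 2.2.4.1. Scheduled 31%. No special measure applies. → 31%.
Line D: crane lorry → 2.1; petrol-engined → 2.1.3; g.v.w. 3.2 t → 2.1.3.2. Scheduled 2%. No special measure applies. → 2%.
Sum: 5% + 9% + 31% + 2% = 47%.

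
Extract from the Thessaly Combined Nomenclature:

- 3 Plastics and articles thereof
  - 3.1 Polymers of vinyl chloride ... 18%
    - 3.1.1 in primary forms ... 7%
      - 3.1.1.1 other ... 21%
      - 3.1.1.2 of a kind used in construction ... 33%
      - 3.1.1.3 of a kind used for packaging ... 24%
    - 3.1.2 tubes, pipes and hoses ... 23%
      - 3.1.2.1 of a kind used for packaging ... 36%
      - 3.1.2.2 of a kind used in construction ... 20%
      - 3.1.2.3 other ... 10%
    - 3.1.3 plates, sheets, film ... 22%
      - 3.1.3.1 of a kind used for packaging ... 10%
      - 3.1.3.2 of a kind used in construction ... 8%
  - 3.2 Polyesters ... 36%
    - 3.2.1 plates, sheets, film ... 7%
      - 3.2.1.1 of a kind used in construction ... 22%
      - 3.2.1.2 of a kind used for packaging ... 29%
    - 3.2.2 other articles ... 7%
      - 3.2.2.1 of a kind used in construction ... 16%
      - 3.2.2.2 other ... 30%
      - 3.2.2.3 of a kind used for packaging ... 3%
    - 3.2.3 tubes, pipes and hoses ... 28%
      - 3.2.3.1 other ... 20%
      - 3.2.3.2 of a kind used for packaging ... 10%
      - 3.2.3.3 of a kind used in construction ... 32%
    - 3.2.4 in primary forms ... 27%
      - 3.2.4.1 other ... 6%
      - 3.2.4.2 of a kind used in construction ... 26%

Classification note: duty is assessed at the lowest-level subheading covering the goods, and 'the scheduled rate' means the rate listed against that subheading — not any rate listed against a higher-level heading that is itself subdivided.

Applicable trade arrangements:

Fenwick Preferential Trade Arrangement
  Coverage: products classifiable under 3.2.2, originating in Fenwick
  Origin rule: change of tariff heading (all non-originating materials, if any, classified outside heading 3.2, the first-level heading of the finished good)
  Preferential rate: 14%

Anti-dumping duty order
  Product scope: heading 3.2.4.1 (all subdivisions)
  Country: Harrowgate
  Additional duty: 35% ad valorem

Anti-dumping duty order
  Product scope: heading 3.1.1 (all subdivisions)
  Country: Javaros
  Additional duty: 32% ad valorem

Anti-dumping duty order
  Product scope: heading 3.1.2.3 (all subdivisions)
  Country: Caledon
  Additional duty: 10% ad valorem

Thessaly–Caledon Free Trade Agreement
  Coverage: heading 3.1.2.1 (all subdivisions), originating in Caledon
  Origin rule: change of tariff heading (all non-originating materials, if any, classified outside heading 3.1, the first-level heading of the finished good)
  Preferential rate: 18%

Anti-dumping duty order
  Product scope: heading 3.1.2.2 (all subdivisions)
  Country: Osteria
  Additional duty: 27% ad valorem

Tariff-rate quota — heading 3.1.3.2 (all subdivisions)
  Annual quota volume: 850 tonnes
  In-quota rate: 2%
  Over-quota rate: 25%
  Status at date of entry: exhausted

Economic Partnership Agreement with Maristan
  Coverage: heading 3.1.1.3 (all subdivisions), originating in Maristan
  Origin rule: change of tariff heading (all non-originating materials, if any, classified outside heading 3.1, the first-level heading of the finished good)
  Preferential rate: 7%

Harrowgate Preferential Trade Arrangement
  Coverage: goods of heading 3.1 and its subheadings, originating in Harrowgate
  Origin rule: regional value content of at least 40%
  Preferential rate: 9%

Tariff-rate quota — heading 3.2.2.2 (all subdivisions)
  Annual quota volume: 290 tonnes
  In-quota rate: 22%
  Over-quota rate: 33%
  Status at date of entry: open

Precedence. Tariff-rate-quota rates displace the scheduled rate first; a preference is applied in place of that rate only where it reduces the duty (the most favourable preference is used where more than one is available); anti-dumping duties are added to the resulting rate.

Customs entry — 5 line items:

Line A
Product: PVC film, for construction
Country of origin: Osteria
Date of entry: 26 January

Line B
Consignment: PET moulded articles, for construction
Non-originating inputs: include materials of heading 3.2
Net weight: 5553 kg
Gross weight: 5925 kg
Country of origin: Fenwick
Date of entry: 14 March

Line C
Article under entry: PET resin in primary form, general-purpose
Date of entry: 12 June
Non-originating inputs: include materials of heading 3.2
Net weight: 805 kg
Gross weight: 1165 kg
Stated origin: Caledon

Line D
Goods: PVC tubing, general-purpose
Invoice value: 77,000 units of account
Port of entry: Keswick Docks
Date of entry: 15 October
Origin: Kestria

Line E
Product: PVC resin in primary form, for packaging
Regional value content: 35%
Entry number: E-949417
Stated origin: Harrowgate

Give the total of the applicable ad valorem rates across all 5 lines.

Line A: PVC → 3.1; film → 3.1.3; for construction → 3.1.3.2. Scheduled 8%. quota on 3.1.3.2 exhausted → over-quota 25%. → 25%.
Line B: PET → 3.2; moulded articles → 3.2.2; for construction → 3.2.2.1. Scheduled 16%. Fenwick agreement on 3.2.2: CTH not met. → 16%.
Line C: PET → 3.2; resin in primary form → 3.2.4; general-purpose → 3.2.4.1. Scheduled 6%. Caledon agreement on 3.1.2.1: 3.2.4.1 not covered. → 6%.
Line D: PVC → 3.1; tubing → 3.1.2; general-purpose → 3.1.2.3. Scheduled 10%. No special measure applies. → 10%.
Line E: PVC → 3.1; resin in primary form → 3.1.1; for packaging → 3.1.1.3. Scheduled 24%. Harrowgate agreement on 3.1: RVC < 40%. → 24%.
Sum: 25% + 16% + 6% + 10% + 24% = 81%.

81%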